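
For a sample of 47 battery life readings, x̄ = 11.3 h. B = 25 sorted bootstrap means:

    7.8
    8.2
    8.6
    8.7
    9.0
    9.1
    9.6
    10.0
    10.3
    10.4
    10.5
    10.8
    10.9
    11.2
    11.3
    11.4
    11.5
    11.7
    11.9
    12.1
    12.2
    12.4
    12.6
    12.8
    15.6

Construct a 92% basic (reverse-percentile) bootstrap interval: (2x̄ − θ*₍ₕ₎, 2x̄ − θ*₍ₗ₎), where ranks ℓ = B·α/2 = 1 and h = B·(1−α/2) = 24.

(9.8, 14.8)

Percentile endpoints at ranks 1 and 24: θ*₍1₎ = 7.8, θ*₍24₎ = 12.8.
Basic interval reflects these around x̄:
  lower = 2 × 11.3 − 12.8 = 9.8
  upper = 2 × 11.3 − 7.8 = 14.8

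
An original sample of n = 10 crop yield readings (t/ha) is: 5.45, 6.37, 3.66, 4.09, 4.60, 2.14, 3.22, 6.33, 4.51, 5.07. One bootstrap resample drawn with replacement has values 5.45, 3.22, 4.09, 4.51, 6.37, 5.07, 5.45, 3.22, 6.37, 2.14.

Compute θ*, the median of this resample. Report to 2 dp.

Sorted: 2.14, 3.22, 3.22, 4.09, 4.51, 5.07, 5.45, 5.45, 6.37, 6.37
Median = average of the two middle values = 4.79

θ* = 4.79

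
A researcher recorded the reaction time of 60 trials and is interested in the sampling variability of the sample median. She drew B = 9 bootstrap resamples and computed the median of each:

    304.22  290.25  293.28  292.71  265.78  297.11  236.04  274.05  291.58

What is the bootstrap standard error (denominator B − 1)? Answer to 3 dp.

Bootstrap SE is the standard deviation of the 9 replicate medians.
Mean of replicates: (304.22 + 290.25 + 293.28 + 292.71 + 265.78 + 297.11 + 236.04 + 274.05 + 291.58) / 9 = 2545.0200 / 9 = 282.7800
Sum of squared deviations: (+21.4400)² + (+7.4700)² + (+10.5000)² + (+9.9300)² + (−17.0000)² + (+14.3300)² + (−46.7400)² + (−8.7300)² + (+8.8000)² = 3556.9588
Variance = 3556.9588 / 8 = 444.6199
SE* = √444.6199

SE* = 21.086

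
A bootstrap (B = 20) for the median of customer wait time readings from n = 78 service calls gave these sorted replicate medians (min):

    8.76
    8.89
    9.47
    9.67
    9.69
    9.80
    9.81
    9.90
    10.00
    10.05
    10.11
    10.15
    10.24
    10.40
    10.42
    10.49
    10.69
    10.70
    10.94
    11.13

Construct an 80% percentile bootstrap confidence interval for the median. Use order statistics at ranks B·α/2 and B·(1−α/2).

α = 0.20; lower rank = 20 × 0.100 = 2; upper rank = 20 × 0.900 = 18.
The 2nd smallest replicate is 8.89; the 18th is 10.70.

(8.89, 10.70)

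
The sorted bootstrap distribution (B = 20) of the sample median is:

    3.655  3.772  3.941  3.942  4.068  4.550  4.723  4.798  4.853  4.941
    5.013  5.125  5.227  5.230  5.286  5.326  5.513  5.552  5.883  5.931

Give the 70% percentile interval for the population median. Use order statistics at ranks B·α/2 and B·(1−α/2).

α = 0.30; lower rank = 20 × 0.150 = 3; upper rank = 20 × 0.850 = 17.
The 3rd smallest replicate is 3.941; the 17th is 5.513.

(3.941, 5.513)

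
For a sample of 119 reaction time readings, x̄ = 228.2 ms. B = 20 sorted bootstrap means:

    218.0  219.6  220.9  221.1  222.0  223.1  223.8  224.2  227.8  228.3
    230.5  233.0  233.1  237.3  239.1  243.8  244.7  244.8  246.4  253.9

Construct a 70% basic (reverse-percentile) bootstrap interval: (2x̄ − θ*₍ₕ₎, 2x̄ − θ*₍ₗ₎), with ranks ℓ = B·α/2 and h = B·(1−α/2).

Percentile endpoints at ranks 3 and 17: θ*₍3₎ = 220.9, θ*₍17₎ = 244.7.
Basic interval reflects these around x̄:
  lower = 2 × 228.2 − 244.7 = 211.7
  upper = 2 × 228.2 − 220.9 = 235.5

(211.7, 235.5)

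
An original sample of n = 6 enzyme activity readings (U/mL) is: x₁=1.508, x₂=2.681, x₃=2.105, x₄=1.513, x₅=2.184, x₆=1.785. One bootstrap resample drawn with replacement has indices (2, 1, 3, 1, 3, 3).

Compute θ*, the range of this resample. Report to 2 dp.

θ* = 1.17

Resample values: 2.681, 1.508, 2.105, 1.508, 2.105, 2.105.
Range = 2.681 − 1.508 = 1.17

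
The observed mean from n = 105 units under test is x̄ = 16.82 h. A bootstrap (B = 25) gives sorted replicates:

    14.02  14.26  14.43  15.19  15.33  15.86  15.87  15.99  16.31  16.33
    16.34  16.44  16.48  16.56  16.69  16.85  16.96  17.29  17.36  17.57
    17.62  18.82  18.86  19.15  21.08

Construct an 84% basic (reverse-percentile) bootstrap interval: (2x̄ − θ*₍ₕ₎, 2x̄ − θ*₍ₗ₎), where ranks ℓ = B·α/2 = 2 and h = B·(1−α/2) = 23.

Percentile endpoints at ranks 2 and 23: θ*₍2₎ = 14.26, θ*₍23₎ = 18.86.
Basic interval reflects these around x̄:
  lower = 2 × 16.82 − 18.86 = 14.78
  upper = 2 × 16.82 − 14.26 = 19.38

(14.78, 19.38)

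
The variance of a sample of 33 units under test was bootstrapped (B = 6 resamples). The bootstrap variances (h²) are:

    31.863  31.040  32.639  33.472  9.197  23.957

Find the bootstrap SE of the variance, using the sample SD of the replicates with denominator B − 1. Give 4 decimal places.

Bootstrap SE is the standard deviation of the 6 replicate variances.
Mean of replicates: (31.863 + 31.040 + 32.639 + 33.472 + 9.197 + 23.957) / 6 = 162.16800 / 6 = 27.02800
Sum of squared deviations: (+4.83500)² + (+4.01200)² + (+5.61100)² + (+6.44400)² + (−17.83100)² + (−3.07100)² = 439.85743
Variance = 439.85743 / 5 = 87.97149
SE* = √87.97149

SE* = 9.3793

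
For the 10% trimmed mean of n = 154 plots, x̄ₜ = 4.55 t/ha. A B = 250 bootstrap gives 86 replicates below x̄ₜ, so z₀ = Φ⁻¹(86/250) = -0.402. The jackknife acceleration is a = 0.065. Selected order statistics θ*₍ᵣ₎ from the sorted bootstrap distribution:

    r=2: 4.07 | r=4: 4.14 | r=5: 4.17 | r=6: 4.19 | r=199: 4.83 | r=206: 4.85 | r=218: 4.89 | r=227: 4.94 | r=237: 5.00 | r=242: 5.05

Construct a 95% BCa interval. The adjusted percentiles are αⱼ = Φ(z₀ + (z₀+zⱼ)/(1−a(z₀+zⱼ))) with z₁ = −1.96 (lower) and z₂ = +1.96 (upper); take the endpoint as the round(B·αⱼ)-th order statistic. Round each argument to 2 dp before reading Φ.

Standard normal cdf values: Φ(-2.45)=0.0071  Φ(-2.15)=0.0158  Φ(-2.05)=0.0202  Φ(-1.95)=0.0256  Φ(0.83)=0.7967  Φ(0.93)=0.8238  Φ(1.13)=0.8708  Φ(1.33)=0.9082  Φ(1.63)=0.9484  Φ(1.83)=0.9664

Lower: z₀ + z₁ = -0.402 + (-1.960) = -2.362; 1 − a(z₀+z₁) = 1 − (0.065)(-2.362) = 1.1535; argument = -0.402 + (-2.362)/1.1535 = -2.4496 → -2.45.
α₁ = Φ(-2.45) = 0.0071; rank = round(250 × 0.0071) = 2; θ*₍2₎ = 4.07.
Upper: z₀ + z₂ = 1.558; 1 − a(z₀+z₂) = 0.8987; argument = 1.3316 → 1.33; α₂ = 0.9082; rank = 227; θ*₍227₎ = 4.94.

(4.07, 4.94)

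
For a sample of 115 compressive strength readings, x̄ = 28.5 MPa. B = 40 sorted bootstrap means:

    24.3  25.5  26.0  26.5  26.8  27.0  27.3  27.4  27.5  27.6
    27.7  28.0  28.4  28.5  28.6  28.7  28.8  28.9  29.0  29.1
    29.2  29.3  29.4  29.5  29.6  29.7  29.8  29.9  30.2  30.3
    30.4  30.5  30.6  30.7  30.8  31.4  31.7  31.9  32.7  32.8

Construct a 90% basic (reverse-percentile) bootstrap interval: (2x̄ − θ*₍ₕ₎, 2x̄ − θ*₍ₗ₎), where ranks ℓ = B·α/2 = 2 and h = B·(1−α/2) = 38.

Percentile endpoints at ranks 2 and 38: θ*₍2₎ = 25.5, θ*₍38₎ = 31.9.
Basic interval reflects these around x̄:
  lower = 2 × 28.5 − 31.9 = 25.1
  upper = 2 × 28.5 − 25.5 = 31.5

(25.1, 31.5)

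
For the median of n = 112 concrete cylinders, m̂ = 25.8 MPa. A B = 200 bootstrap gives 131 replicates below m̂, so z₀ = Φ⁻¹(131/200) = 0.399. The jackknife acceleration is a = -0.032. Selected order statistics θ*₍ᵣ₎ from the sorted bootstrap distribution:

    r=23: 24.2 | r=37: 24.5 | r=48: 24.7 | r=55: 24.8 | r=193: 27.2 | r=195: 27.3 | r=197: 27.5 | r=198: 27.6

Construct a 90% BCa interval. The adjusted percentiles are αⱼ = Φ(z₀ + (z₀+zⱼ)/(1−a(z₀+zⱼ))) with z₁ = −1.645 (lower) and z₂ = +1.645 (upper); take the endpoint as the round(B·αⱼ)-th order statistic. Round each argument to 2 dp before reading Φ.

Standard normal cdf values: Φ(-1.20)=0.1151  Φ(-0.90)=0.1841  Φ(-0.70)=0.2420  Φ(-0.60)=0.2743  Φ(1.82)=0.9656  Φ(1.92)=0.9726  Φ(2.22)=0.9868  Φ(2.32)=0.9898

Lower: z₀ + z₁ = 0.399 + (-1.645) = -1.246; 1 − a(z₀+z₁) = 1 − (-0.032)(-1.246) = 0.9601; argument = 0.399 + (-1.246)/0.9601 = -0.8987 → -0.90.
α₁ = Φ(-0.90) = 0.1841; rank = round(200 × 0.1841) = 37; θ*₍37₎ = 24.5.
Upper: z₀ + z₂ = 2.044; 1 − a(z₀+z₂) = 1.0654; argument = 2.3175 → 2.32; α₂ = 0.9898; rank = 198; θ*₍198₎ = 27.6.

(24.5, 27.6)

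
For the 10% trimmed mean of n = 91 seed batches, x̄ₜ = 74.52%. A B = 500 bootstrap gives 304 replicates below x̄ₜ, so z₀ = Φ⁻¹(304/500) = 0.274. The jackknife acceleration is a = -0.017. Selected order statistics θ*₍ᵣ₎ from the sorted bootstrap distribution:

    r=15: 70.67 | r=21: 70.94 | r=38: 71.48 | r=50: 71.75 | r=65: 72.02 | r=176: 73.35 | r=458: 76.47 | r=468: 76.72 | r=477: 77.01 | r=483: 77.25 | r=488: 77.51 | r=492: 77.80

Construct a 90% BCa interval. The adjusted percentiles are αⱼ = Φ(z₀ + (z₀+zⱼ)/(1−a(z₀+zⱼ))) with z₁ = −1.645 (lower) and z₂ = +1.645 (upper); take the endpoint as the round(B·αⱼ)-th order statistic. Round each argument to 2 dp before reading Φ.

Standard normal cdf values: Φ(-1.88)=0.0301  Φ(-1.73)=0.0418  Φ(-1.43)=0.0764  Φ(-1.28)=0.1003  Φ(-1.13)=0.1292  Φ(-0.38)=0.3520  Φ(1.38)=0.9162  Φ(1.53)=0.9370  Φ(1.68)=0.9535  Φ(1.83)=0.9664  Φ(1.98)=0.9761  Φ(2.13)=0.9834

(72.02, 77.80)

Lower: z₀ + z₁ = 0.274 + (-1.645) = -1.371; 1 − a(z₀+z₁) = 1 − (-0.017)(-1.371) = 0.9767; argument = 0.274 + (-1.371)/0.9767 = -1.1297 → -1.13.
α₁ = Φ(-1.13) = 0.1292; rank = round(500 × 0.1292) = 65; θ*₍65₎ = 72.02.
Upper: z₀ + z₂ = 1.919; 1 − a(z₀+z₂) = 1.0326; argument = 2.1324 → 2.13; α₂ = 0.9834; rank = 492; θ*₍492₎ = 77.80.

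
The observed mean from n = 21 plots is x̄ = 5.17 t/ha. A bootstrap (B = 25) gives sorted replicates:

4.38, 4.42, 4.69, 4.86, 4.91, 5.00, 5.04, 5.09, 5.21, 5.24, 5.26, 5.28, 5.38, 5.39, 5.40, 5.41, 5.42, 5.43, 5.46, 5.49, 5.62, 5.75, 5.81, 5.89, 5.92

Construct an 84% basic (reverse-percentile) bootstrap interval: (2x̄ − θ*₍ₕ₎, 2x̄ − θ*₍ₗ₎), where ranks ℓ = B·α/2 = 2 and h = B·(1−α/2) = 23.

Percentile endpoints at ranks 2 and 23: θ*₍2₎ = 4.42, θ*₍23₎ = 5.81.
Basic interval reflects these around x̄:
  lower = 2 × 5.17 − 5.81 = 4.53
  upper = 2 × 5.17 − 4.42 = 5.92

(4.53, 5.92)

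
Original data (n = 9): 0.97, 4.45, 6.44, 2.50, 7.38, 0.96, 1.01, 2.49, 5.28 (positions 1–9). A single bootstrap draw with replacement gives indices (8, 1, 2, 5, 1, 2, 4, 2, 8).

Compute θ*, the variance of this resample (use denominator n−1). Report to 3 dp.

Resample values: 2.49, 0.97, 4.45, 7.38, 0.97, 4.45, 2.50, 4.45, 2.49.
Mean = 3.3500; sum of squared deviations = 33.4014
s² = 33.4014 / 8 = 4.1752

θ* = 4.175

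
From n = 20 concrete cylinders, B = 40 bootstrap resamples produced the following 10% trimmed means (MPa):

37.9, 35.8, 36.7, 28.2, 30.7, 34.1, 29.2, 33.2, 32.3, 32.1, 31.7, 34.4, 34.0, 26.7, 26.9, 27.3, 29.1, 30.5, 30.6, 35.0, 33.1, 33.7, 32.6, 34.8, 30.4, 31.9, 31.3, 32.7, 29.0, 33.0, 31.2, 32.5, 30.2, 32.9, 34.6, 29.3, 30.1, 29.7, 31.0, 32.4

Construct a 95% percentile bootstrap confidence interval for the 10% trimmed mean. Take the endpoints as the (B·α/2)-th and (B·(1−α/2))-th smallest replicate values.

(26.7, 36.7)

Sorted replicates: 26.7, 26.9, 27.3, 28.2, 29.0, 29.1, 29.2, 29.3, 29.7, 30.1, 30.2, 30.4, 30.5, 30.6, 30.7, 31.0, 31.2, 31.3, 31.7, 31.9, 32.1, 32.3, 32.4, 32.5, 32.6, 32.7, 32.9, 33.0, 33.1, 33.2, 33.7, 34.0, 34.1, 34.4, 34.6, 34.8, 35.0, 35.8, 36.7, 37.9
α = 0.05; lower rank = 40 × 0.025 = 1; upper rank = 40 × 0.975 = 39.
The 1st smallest replicate is 26.7; the 39th is 36.7.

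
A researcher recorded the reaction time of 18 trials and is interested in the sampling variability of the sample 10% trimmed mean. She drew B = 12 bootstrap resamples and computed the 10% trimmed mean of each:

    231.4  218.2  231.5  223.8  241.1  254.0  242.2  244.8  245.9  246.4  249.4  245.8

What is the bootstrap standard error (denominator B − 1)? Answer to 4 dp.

SE* = 10.8888

Bootstrap SE is the standard deviation of the 12 replicate 10% trimmed means.
Mean of replicates: (231.4 + 218.2 + 231.5 + 223.8 + 241.1 + 254.0 + 242.2 + 244.8 + 245.9 + 246.4 + 249.4 + 245.8) / 12 = 2874.50000 / 12 = 239.54167
Sum of squared deviations: (−8.14167)² + (−21.34167)² + (−8.04167)² + (−15.74167)² + (+1.55833)² + (+14.45833)² + (+2.65833)² + (+5.25833)² + (+6.35833)² + (+6.85833)² + (+9.85833)² + (+6.25833)² = 1304.22917
Variance = 1304.22917 / 11 = 118.56629
SE* = √118.56629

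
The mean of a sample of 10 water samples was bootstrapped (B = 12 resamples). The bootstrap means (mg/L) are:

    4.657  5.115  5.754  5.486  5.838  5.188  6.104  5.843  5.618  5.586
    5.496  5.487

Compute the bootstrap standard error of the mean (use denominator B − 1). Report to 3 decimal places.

SE* = 0.386

Bootstrap SE is the standard deviation of the 12 replicate means.
Mean of replicates: (4.657 + 5.115 + 5.754 + 5.486 + 5.838 + 5.188 + 6.104 + 5.843 + 5.618 + 5.586 + 5.496 + 5.487) / 12 = 66.1720 / 12 = 5.5143
Sum of squared deviations: (−0.8573)² + (−0.3993)² + (+0.2397)² + (−0.0283)² + (+0.3237)² + (−0.3263)² + (+0.5897)² + (+0.3287)² + (+0.1037)² + (+0.0717)² + (−0.0183)² + (−0.0273)² = 1.6367
Variance = 1.6367 / 11 = 0.1488
SE* = √0.1488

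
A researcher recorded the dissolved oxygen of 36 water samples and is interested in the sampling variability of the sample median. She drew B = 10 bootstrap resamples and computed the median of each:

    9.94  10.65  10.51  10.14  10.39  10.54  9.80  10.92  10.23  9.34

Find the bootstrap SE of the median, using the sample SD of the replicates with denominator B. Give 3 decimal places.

Bootstrap SE is the standard deviation of the 10 replicate medians.
Mean of replicates: (9.94 + 10.65 + 10.51 + 10.14 + 10.39 + 10.54 + 9.80 + 10.92 + 10.23 + 9.34) / 10 = 102.4600 / 10 = 10.2460
Sum of squared deviations: (−0.3060)² + (+0.4040)² + (+0.2640)² + (−0.1060)² + (+0.1440)² + (+0.2940)² + (−0.4460)² + (+0.6740)² + (−0.0160)² + (−0.9060)² = 1.9192
Variance = 1.9192 / 10 = 0.1919
SE* = √0.1919

SE* = 0.438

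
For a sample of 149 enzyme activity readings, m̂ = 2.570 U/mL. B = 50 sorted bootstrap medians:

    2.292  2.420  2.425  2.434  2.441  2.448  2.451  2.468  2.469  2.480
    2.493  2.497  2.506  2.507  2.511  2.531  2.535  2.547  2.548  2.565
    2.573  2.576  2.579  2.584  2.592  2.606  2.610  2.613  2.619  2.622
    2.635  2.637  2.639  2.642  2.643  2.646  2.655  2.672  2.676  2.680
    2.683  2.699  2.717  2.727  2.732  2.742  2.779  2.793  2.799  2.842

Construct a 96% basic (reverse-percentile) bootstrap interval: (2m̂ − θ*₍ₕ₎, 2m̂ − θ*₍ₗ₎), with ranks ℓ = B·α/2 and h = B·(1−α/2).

(2.341, 2.848)

Percentile endpoints at ranks 1 and 49: θ*₍1₎ = 2.292, θ*₍49₎ = 2.799.
Basic interval reflects these around m̂:
  lower = 2 × 2.570 − 2.799 = 2.341
  upper = 2 × 2.570 − 2.292 = 2.848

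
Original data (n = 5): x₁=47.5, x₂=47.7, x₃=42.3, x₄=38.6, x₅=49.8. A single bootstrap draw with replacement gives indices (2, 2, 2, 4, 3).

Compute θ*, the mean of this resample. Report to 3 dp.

Resample values: 47.7, 47.7, 47.7, 38.6, 42.3.
Mean = (47.7 + 47.7 + 47.7 + 38.6 + 42.3) / 5 = 224.00 / 5 = 44.800

θ* = 44.800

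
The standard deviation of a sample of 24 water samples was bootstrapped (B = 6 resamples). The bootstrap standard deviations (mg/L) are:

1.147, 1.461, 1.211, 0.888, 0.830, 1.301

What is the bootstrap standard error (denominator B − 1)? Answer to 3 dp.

Bootstrap SE is the standard deviation of the 6 replicate standard deviations.
Mean of replicates: (1.147 + 1.461 + 1.211 + 0.888 + 0.830 + 1.301) / 6 = 6.8380 / 6 = 1.1397
Sum of squared deviations: (+0.0073)² + (+0.3213)² + (+0.0713)² + (−0.2517)² + (−0.3097)² + (+0.1613)² = 0.2937
Variance = 0.2937 / 5 = 0.0587
SE* = √0.0587

SE* = 0.242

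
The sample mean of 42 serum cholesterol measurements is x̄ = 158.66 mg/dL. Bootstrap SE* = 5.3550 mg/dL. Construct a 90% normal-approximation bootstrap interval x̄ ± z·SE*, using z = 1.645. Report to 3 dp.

Margin = 1.645 × 5.3550 = 8.8090
Interval: 158.66 ± 8.8090

(149.851, 167.469)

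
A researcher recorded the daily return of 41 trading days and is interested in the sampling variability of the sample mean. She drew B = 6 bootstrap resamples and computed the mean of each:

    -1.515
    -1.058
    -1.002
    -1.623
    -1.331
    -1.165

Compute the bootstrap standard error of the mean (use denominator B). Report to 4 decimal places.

SE* = 0.2292

Bootstrap SE is the standard deviation of the 6 replicate means.
Mean of replicates: ((-1.515) + (-1.058) + (-1.002) + (-1.623) + (-1.331) + (-1.165)) / 6 = -7.69400 / 6 = -1.28233
Sum of squared deviations: (−0.23267)² + (+0.22433)² + (+0.28033)² + (−0.34067)² + (−0.04867)² + (+0.11733)² = 0.31524
Variance = 0.31524 / 6 = 0.05254
SE* = √0.05254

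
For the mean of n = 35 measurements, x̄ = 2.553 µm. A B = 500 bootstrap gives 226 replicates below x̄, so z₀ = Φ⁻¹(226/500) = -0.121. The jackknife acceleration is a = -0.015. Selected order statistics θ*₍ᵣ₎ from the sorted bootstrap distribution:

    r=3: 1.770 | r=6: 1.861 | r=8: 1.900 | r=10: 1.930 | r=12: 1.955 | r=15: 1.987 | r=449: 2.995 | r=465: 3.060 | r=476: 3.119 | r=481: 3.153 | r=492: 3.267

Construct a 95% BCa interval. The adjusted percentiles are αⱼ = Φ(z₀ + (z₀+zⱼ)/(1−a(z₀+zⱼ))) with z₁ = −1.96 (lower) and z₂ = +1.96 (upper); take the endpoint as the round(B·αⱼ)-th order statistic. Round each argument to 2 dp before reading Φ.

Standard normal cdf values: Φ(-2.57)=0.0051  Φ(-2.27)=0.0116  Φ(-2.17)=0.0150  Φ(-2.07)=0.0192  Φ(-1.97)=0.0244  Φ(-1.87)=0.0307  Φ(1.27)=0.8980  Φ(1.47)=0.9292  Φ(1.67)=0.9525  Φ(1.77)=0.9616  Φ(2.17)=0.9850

Lower: z₀ + z₁ = -0.121 + (-1.960) = -2.081; 1 − a(z₀+z₁) = 1 − (-0.015)(-2.081) = 0.9688; argument = -0.121 + (-2.081)/0.9688 = -2.2691 → -2.27.
α₁ = Φ(-2.27) = 0.0116; rank = round(500 × 0.0116) = 6; θ*₍6₎ = 1.861.
Upper: z₀ + z₂ = 1.839; 1 − a(z₀+z₂) = 1.0276; argument = 1.6686 → 1.67; α₂ = 0.9525; rank = 476; θ*₍476₎ = 3.119.

(1.861, 3.119)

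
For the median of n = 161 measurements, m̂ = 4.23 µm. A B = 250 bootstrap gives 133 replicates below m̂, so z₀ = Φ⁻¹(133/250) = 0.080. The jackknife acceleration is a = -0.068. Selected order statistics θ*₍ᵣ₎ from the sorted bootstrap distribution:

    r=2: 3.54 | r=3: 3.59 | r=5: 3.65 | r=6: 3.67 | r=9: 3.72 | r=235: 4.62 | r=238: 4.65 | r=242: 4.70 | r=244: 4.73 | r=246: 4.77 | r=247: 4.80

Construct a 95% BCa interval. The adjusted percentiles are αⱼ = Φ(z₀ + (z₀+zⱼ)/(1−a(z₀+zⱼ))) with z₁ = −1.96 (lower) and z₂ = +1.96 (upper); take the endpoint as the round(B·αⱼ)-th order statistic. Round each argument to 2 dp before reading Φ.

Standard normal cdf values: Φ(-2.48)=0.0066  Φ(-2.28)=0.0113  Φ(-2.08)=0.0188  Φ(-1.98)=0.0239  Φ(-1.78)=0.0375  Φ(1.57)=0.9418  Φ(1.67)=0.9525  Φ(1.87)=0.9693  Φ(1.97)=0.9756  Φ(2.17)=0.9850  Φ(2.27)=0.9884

(3.65, 4.70)

Lower: z₀ + z₁ = 0.080 + (-1.960) = -1.880; 1 − a(z₀+z₁) = 1 − (-0.068)(-1.880) = 0.8722; argument = 0.080 + (-1.880)/0.8722 = -2.0756 → -2.08.
α₁ = Φ(-2.08) = 0.0188; rank = round(250 × 0.0188) = 5; θ*₍5₎ = 3.65.
Upper: z₀ + z₂ = 2.040; 1 − a(z₀+z₂) = 1.1387; argument = 1.8715 → 1.87; α₂ = 0.9693; rank = 242; θ*₍242₎ = 4.70.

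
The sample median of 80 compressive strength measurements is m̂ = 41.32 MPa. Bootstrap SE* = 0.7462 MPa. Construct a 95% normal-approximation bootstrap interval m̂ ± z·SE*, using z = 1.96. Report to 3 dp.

(39.857, 42.783)

Margin = 1.96 × 0.7462 = 1.4626
Interval: 41.32 ± 1.4626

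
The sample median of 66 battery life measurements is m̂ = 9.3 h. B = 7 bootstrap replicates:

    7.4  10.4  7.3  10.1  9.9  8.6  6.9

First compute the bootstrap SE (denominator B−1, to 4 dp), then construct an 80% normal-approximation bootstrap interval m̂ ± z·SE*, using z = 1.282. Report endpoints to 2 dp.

Mean of replicates = 8.6571; sum of squared deviations = 13.1771; SE* = √(13.1771/6) = 1.4820
Margin = 1.282 × 1.4820 = 1.900
Interval: 9.3 ± 1.900

(7.40, 11.20)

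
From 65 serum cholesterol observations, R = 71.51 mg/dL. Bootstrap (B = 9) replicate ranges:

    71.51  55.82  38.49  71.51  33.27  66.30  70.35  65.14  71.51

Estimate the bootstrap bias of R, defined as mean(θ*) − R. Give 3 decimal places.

mean(θ*) = (71.51 + 55.82 + 38.49 + 71.51 + 33.27 + 66.30 + 70.35 + 65.14 + 71.51) / 9 = 60.4333
bias = 60.4333 − 71.51

bias = −11.077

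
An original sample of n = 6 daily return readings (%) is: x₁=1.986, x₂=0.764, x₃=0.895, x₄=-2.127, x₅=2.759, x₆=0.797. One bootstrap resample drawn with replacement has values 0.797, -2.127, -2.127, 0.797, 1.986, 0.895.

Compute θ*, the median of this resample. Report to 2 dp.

θ* = 0.80

Sorted: -2.127, -2.127, 0.797, 0.797, 0.895, 1.986
Median = average of the two middle values = 0.80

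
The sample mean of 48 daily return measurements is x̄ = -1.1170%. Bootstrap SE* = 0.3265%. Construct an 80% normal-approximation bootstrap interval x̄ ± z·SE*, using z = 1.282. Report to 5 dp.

Margin = 1.282 × 0.3265 = 0.418573
Interval: -1.1170 ± 0.418573

(-1.53557, -0.69843)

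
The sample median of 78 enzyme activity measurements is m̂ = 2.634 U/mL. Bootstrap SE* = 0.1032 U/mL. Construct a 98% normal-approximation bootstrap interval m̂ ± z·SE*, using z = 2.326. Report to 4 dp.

Margin = 2.326 × 0.1032 = 0.24004
Interval: 2.634 ± 0.24004

(2.3940, 2.8740)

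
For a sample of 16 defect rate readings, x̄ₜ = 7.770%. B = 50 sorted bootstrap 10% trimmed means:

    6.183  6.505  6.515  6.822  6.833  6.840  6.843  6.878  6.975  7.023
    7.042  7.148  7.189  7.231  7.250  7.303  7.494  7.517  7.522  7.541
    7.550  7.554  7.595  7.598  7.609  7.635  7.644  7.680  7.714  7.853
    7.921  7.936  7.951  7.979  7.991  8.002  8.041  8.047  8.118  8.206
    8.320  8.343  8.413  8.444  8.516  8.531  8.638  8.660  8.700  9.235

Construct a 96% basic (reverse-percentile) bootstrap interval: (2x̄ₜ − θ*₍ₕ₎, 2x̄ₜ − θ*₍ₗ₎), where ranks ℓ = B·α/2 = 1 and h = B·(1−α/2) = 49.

Percentile endpoints at ranks 1 and 49: θ*₍1₎ = 6.183, θ*₍49₎ = 8.700.
Basic interval reflects these around x̄ₜ:
  lower = 2 × 7.770 − 8.700 = 6.840
  upper = 2 × 7.770 − 6.183 = 9.357

(6.840, 9.357)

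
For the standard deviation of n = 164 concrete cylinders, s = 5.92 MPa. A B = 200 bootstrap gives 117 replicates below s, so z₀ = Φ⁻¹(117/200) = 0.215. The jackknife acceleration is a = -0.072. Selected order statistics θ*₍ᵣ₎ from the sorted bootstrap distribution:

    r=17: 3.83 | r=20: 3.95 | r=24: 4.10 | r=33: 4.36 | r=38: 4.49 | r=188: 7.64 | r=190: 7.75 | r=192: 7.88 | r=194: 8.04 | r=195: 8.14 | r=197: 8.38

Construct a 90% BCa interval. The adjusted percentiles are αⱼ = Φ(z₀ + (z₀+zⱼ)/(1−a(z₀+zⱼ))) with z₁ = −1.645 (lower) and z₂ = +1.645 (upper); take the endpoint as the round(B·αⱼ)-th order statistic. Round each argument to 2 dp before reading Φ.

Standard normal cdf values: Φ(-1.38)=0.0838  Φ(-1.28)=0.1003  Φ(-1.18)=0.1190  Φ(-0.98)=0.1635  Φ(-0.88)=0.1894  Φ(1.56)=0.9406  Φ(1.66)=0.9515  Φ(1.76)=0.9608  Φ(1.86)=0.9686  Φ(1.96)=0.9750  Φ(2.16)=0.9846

Lower: z₀ + z₁ = 0.215 + (-1.645) = -1.430; 1 − a(z₀+z₁) = 1 − (-0.072)(-1.430) = 0.8970; argument = 0.215 + (-1.430)/0.8970 = -1.3791 → -1.38.
α₁ = Φ(-1.38) = 0.0838; rank = round(200 × 0.0838) = 17; θ*₍17₎ = 3.83.
Upper: z₀ + z₂ = 1.860; 1 − a(z₀+z₂) = 1.1339; argument = 1.8553 → 1.86; α₂ = 0.9686; rank = 194; θ*₍194₎ = 8.04.

(3.83, 8.04)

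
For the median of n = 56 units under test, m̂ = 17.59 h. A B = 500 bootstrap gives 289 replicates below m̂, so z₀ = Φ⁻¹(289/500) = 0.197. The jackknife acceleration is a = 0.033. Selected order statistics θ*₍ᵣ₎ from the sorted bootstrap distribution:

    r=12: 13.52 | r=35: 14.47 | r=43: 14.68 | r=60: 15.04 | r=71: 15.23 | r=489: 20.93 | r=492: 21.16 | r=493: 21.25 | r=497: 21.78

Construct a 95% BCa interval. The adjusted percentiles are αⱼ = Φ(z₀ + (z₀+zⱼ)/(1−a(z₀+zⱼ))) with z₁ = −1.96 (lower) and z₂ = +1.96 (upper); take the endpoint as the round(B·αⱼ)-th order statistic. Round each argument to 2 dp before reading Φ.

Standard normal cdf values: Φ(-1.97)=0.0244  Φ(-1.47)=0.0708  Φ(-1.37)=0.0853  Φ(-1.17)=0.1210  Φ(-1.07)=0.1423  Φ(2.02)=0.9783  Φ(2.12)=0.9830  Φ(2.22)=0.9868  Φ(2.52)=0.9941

(14.47, 21.78)

Lower: z₀ + z₁ = 0.197 + (-1.960) = -1.763; 1 − a(z₀+z₁) = 1 − (0.033)(-1.763) = 1.0582; argument = 0.197 + (-1.763)/1.0582 = -1.4691 → -1.47.
α₁ = Φ(-1.47) = 0.0708; rank = round(500 × 0.0708) = 35; θ*₍35₎ = 14.47.
Upper: z₀ + z₂ = 2.157; 1 − a(z₀+z₂) = 0.9288; argument = 2.5193 → 2.52; α₂ = 0.9941; rank = 497; θ*₍497₎ = 21.78.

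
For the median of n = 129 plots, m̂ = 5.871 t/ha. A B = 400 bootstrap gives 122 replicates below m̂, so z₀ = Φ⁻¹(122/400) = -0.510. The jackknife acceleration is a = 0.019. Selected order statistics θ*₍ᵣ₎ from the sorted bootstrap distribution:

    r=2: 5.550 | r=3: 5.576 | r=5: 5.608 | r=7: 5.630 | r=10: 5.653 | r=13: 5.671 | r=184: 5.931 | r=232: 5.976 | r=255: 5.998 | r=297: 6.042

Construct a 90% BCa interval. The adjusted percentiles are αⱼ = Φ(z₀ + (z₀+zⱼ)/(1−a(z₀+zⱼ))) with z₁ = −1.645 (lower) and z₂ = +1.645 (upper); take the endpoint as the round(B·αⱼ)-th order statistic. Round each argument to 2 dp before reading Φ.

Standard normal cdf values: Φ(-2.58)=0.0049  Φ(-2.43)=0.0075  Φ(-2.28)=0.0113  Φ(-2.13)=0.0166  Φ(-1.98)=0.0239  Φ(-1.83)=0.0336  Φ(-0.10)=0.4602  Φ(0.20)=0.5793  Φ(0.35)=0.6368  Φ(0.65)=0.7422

(5.550, 6.042)

Lower: z₀ + z₁ = -0.510 + (-1.645) = -2.155; 1 − a(z₀+z₁) = 1 − (0.019)(-2.155) = 1.0409; argument = -0.510 + (-2.155)/1.0409 = -2.5802 → -2.58.
α₁ = Φ(-2.58) = 0.0049; rank = round(400 × 0.0049) = 2; θ*₍2₎ = 5.550.
Upper: z₀ + z₂ = 1.135; 1 − a(z₀+z₂) = 0.9784; argument = 0.6500 → 0.65; α₂ = 0.7422; rank = 297; θ*₍297₎ = 6.042.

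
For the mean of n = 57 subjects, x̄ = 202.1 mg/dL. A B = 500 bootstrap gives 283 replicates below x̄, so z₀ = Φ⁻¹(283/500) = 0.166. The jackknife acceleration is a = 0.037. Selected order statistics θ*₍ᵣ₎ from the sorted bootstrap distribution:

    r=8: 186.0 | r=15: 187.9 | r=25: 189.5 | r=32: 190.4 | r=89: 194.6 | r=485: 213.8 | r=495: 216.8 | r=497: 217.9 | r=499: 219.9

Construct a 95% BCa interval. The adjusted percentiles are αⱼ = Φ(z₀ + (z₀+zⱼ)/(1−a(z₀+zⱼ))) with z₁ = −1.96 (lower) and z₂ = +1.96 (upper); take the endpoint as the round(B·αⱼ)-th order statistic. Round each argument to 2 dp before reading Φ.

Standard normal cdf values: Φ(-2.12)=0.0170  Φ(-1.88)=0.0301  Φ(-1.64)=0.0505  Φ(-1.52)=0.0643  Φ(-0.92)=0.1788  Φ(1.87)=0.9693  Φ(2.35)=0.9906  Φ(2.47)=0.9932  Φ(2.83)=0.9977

(190.4, 217.9)

Lower: z₀ + z₁ = 0.166 + (-1.960) = -1.794; 1 − a(z₀+z₁) = 1 − (0.037)(-1.794) = 1.0664; argument = 0.166 + (-1.794)/1.0664 = -1.5163 → -1.52.
α₁ = Φ(-1.52) = 0.0643; rank = round(500 × 0.0643) = 32; θ*₍32₎ = 190.4.
Upper: z₀ + z₂ = 2.126; 1 − a(z₀+z₂) = 0.9213; argument = 2.4735 → 2.47; α₂ = 0.9932; rank = 497; θ*₍497₎ = 217.9.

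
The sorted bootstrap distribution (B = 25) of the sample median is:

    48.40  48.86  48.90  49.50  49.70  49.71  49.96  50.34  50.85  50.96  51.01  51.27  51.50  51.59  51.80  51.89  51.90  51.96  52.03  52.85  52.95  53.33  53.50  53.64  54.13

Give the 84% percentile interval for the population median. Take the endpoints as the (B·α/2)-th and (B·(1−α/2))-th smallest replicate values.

(48.86, 53.50)

α = 0.16; lower rank = 25 × 0.080 = 2; upper rank = 25 × 0.920 = 23.
The 2nd smallest replicate is 48.86; the 23rd is 53.50.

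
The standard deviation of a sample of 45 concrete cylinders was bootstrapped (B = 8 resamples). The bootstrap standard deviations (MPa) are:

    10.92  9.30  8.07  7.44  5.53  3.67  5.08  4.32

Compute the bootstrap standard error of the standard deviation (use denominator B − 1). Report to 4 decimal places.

SE* = 2.5569

Bootstrap SE is the standard deviation of the 8 replicate standard deviations.
Mean of replicates: (10.92 + 9.30 + 8.07 + 7.44 + 5.53 + 3.67 + 5.08 + 4.32) / 8 = 54.33000 / 8 = 6.79125
Sum of squared deviations: (+4.12875)² + (+2.50875)² + (+1.27875)² + (+0.64875)² + (−1.26125)² + (−3.12125)² + (−1.71125)² + (−2.47125)² = 45.76489
Variance = 45.76489 / 7 = 6.53784
SE* = √6.53784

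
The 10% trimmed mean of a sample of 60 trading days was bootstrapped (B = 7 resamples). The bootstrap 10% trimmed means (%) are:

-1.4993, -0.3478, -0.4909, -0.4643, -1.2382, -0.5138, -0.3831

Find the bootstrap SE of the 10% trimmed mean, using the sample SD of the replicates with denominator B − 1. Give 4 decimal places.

SE* = 0.4631

Bootstrap SE is the standard deviation of the 7 replicate 10% trimmed means.
Mean of replicates: ((-1.4993) + (-0.3478) + (-0.4909) + (-0.4643) + (-1.2382) + (-0.5138) + (-0.3831)) / 7 = -4.93740 / 7 = -0.70534
Sum of squared deviations: (−0.79396)² + (+0.35754)² + (+0.21444)² + (+0.24104)² + (−0.53286)² + (+0.19154)² + (+0.32224)² = 1.28676
Variance = 1.28676 / 6 = 0.21446
SE* = √0.21446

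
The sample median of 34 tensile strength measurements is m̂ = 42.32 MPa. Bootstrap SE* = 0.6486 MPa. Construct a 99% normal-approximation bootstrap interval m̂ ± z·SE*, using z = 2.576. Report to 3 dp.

Margin = 2.576 × 0.6486 = 1.6708
Interval: 42.32 ± 1.6708

(40.649, 43.991)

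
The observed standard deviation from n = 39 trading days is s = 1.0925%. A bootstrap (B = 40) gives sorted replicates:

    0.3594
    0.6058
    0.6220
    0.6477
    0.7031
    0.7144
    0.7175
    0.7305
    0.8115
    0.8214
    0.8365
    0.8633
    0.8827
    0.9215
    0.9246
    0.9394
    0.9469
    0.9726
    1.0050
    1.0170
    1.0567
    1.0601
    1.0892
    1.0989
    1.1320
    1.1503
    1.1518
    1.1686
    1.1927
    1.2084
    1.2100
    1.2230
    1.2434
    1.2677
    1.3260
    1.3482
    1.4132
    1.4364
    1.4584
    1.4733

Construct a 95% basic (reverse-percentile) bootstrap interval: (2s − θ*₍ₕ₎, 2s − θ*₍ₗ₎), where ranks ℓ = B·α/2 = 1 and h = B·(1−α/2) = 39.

Percentile endpoints at ranks 1 and 39: θ*₍1₎ = 0.3594, θ*₍39₎ = 1.4584.
Basic interval reflects these around s:
  lower = 2 × 1.0925 − 1.4584 = 0.7266
  upper = 2 × 1.0925 − 0.3594 = 1.8256

(0.7266, 1.8256)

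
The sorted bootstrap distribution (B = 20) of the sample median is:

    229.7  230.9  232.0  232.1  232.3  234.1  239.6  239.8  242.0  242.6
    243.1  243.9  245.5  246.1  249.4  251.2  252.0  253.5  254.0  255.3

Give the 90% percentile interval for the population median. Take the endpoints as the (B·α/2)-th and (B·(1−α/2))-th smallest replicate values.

α = 0.10; lower rank = 20 × 0.050 = 1; upper rank = 20 × 0.950 = 19.
The 1st smallest replicate is 229.7; the 19th is 254.0.

(229.7, 254.0)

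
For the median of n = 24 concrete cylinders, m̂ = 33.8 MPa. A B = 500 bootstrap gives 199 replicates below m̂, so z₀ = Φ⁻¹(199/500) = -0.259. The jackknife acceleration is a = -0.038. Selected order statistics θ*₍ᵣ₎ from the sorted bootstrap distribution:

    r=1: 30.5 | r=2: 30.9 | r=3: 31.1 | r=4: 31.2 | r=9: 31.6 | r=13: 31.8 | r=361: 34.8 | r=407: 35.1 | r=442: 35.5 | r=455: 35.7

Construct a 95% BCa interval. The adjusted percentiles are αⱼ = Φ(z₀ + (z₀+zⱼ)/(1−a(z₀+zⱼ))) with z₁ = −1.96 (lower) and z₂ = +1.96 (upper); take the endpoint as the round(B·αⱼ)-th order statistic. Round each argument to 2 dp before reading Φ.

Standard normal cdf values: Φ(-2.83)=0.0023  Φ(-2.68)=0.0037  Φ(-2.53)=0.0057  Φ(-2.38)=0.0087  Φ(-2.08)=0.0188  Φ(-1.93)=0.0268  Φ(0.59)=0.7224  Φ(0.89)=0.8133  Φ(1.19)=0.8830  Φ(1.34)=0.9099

Lower: z₀ + z₁ = -0.259 + (-1.960) = -2.219; 1 − a(z₀+z₁) = 1 − (-0.038)(-2.219) = 0.9157; argument = -0.259 + (-2.219)/0.9157 = -2.6823 → -2.68.
α₁ = Φ(-2.68) = 0.0037; rank = round(500 × 0.0037) = 2; θ*₍2₎ = 30.9.
Upper: z₀ + z₂ = 1.701; 1 − a(z₀+z₂) = 1.0646; argument = 1.3387 → 1.34; α₂ = 0.9099; rank = 455; θ*₍455₎ = 35.7.

(30.9, 35.7)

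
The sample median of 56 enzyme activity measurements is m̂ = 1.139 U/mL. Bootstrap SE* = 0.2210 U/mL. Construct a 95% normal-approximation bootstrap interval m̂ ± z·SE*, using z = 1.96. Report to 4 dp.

(0.7058, 1.5722)

Margin = 1.96 × 0.2210 = 0.43316
Interval: 1.139 ± 0.43316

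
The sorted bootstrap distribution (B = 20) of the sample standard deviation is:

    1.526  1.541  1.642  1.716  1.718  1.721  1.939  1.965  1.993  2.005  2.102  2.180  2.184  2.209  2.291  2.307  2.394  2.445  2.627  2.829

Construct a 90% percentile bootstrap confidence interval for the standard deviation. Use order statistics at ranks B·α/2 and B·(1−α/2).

(1.526, 2.627)

α = 0.10; lower rank = 20 × 0.050 = 1; upper rank = 20 × 0.950 = 19.
The 1st smallest replicate is 1.526; the 19th is 2.627.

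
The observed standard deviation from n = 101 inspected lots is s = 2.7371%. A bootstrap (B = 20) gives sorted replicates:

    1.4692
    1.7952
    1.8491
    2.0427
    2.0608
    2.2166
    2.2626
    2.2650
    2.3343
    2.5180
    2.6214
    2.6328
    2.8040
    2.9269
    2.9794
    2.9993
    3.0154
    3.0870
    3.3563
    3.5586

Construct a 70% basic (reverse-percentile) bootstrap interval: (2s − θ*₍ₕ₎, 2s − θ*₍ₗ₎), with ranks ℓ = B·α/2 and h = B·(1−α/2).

(2.4588, 3.6251)

Percentile endpoints at ranks 3 and 17: θ*₍3₎ = 1.8491, θ*₍17₎ = 3.0154.
Basic interval reflects these around s:
  lower = 2 × 2.7371 − 3.0154 = 2.4588
  upper = 2 × 2.7371 − 1.8491 = 3.6251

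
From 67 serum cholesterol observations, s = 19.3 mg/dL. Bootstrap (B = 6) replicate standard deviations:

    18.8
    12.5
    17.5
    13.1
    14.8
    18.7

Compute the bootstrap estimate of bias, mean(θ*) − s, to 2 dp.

mean(θ*) = (18.8 + 12.5 + 17.5 + 13.1 + 14.8 + 18.7) / 6 = 15.900
bias = 15.900 − 19.3

bias = −3.40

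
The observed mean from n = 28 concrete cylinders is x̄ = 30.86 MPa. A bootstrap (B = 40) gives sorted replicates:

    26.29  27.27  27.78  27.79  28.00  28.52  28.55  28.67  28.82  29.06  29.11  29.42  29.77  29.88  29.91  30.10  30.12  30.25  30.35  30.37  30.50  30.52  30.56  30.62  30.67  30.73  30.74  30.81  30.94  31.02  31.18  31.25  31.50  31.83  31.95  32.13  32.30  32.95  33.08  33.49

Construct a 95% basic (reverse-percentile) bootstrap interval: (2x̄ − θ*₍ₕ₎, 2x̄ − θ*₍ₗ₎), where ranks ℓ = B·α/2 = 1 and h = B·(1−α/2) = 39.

Percentile endpoints at ranks 1 and 39: θ*₍1₎ = 26.29, θ*₍39₎ = 33.08.
Basic interval reflects these around x̄:
  lower = 2 × 30.86 − 33.08 = 28.64
  upper = 2 × 30.86 − 26.29 = 35.43

(28.64, 35.43)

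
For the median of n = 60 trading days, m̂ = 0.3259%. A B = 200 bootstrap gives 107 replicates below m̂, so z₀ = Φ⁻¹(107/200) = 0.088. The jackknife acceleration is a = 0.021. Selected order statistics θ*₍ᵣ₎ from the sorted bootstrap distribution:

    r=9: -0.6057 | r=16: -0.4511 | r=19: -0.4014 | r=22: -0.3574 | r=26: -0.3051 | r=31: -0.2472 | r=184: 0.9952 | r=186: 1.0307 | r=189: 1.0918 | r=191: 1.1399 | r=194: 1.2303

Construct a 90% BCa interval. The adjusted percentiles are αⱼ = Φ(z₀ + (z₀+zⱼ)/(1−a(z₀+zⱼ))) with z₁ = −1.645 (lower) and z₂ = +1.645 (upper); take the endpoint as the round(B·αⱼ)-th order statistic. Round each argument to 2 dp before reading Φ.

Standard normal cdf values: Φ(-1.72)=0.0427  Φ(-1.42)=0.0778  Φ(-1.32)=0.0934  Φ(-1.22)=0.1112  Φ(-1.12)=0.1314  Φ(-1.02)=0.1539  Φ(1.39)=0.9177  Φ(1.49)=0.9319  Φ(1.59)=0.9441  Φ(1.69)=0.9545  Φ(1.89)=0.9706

Lower: z₀ + z₁ = 0.088 + (-1.645) = -1.557; 1 − a(z₀+z₁) = 1 − (0.021)(-1.557) = 1.0327; argument = 0.088 + (-1.557)/1.0327 = -1.4197 → -1.42.
α₁ = Φ(-1.42) = 0.0778; rank = round(200 × 0.0778) = 16; θ*₍16₎ = -0.4511.
Upper: z₀ + z₂ = 1.733; 1 − a(z₀+z₂) = 0.9636; argument = 1.8865 → 1.89; α₂ = 0.9706; rank = 194; θ*₍194₎ = 1.2303.

(-0.4511, 1.2303)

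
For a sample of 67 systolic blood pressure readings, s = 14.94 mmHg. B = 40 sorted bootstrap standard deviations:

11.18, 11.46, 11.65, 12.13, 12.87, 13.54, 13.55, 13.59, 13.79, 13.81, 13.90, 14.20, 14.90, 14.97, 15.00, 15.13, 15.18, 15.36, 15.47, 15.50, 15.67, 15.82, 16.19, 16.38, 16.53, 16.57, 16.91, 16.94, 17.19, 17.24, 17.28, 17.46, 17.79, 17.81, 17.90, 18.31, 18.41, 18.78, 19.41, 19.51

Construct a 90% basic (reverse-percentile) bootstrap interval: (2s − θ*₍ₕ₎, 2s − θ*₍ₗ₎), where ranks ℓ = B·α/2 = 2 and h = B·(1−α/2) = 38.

Percentile endpoints at ranks 2 and 38: θ*₍2₎ = 11.46, θ*₍38₎ = 18.78.
Basic interval reflects these around s:
  lower = 2 × 14.94 − 18.78 = 11.10
  upper = 2 × 14.94 − 11.46 = 18.42

(11.10, 18.42)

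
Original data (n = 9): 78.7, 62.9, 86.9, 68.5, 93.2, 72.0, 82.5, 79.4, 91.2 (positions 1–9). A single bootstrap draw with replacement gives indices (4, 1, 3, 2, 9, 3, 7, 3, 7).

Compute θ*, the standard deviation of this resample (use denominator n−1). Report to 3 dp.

θ* = 9.365

Resample values: 68.5, 78.7, 86.9, 62.9, 91.2, 86.9, 82.5, 86.9, 82.5.
Mean = 80.7778; sum of squared deviations = 701.6756
s² = 701.6756 / 8 = 87.7094
s = √87.7094 = 9.365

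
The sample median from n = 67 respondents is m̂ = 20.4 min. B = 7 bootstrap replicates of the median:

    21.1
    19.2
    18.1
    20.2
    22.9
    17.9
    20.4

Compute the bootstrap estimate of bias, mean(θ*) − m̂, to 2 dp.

mean(θ*) = (21.1 + 19.2 + 18.1 + 20.2 + 22.9 + 17.9 + 20.4) / 7 = 19.971
bias = 19.971 − 20.4

bias = −0.43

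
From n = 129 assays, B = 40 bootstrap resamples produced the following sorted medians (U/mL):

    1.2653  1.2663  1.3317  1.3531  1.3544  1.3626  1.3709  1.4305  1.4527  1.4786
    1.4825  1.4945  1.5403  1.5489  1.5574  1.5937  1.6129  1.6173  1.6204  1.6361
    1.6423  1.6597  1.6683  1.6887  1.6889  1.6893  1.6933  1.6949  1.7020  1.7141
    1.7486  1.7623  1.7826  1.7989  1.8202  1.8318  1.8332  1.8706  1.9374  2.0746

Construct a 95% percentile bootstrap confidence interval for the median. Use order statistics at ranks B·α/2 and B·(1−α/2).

(1.2653, 1.9374)

α = 0.05; lower rank = 40 × 0.025 = 1; upper rank = 40 × 0.975 = 39.
The 1st smallest replicate is 1.2653; the 39th is 1.9374.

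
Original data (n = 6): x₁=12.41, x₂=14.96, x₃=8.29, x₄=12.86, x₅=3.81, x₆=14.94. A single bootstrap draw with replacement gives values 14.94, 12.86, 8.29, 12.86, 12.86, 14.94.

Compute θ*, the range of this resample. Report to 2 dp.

θ* = 6.65

Range = 14.94 − 8.29 = 6.65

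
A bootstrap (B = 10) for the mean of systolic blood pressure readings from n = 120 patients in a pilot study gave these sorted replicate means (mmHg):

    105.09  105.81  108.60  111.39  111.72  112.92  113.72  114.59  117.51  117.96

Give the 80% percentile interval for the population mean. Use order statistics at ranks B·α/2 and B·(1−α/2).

α = 0.20; lower rank = 10 × 0.100 = 1; upper rank = 10 × 0.900 = 9.
The 1st smallest replicate is 105.09; the 9th is 117.51.

(105.09, 117.51)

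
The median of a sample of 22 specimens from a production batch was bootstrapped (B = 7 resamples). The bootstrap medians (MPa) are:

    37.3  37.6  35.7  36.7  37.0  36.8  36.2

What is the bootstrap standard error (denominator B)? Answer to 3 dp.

Bootstrap SE is the standard deviation of the 7 replicate medians.
Mean of replicates: (37.3 + 37.6 + 35.7 + 36.7 + 37.0 + 36.8 + 36.2) / 7 = 257.3000 / 7 = 36.7571
Sum of squared deviations: (+0.5429)² + (+0.8429)² + (−1.0571)² + (−0.0571)² + (+0.2429)² + (+0.0429)² + (−0.5571)² = 2.4971
Variance = 2.4971 / 7 = 0.3567
SE* = √0.3567

SE* = 0.597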